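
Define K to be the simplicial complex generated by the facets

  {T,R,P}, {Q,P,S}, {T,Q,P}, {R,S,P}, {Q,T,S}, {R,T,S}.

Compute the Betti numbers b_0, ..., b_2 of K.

b_0 = 1, b_1 = 0, b_2 = 1.

Order the vertices as P < Q < R < S < T. Listing each simplex with vertices in this order, K has dimension 2 with simplices:

  0-simplices (5): P, Q, R, S, T
  1-simplices (9): PQ, PR, PS, PT, QS, QT, RS, RT, ST
  2-simplices (6): PQS, PQT, PRS, PRT, QST, RST

Hence C_0 ≅ Z^5, C_1 ≅ Z^9, C_2 ≅ Z^6.

Boundary ∂_1: C_1 → C_0 maps an edge to its endpoints' difference, ∂[p,q] = q − p.
The resulting 5×9 matrix has rank 4, and its Smith normal form has invariant factors (1,1,1,1).

The boundary map ∂_2: C_2 → C_1 sends each 2-simplex [p,q,r] to [q,r] − [p,r] + [p,q]. For instance
  ∂RST = ST − RT + RS,
  ∂PQS = QS − PS + PQ.
The 9×6 boundary matrix has rank 5 and Smith normal form diag(1,1,1,1,1).

Now H_k = ker ∂_k / im ∂_{k+1}, so:

  H_0: rank C_0 − rank ∂_1 = 5 − 4 = 1, and the invariant factors of ∂_1 are all 1, so H_0 = Z.
  H_1: rank ker ∂_1 − rank ∂_2 = (9 − 4) − 5 = 0, and the invariant factors of ∂_2 are all 1, so H_1 = 0.
  H_2: rank ker ∂_2 − rank ∂_3 = (6 − 5) − 0 = 1, and there is no ∂_3, so H_2 = Z.

Hence the Betti numbers are b_0 = 1, b_1 = 0, b_2 = 1.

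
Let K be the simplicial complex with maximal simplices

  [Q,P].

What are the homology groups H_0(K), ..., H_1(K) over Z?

H_0 = Z,  H_1 = 0.

We work with the vertex ordering P < Q. The simplices of K, each written with vertices in increasing order, are:

  0-simplices (2): P, Q
  1-simplices (1): PQ

giving chain groups C_0 ≅ Z^2, C_1 ≅ Z^1.

Boundary ∂_1: C_1 → C_0 maps an edge to its endpoints' difference, ∂[p,q] = q − p. For instance
  ∂PQ = Q − P.
The 2×1 boundary matrix has rank 1 and Smith normal form diag(1).

Reading off H_k = ker ∂_k / im ∂_{k+1}:

  H_0: rank C_0 − rank ∂_1 = 2 − 1 = 1, and the invariant factors of ∂_1 are all 1, so H_0 = Z.
  H_1: rank ker ∂_1 − rank ∂_2 = (1 − 1) − 0 = 0, and there is no ∂_2, so H_1 = 0.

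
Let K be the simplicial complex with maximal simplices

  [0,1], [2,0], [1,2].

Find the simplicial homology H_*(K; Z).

H_0 = Z,  H_1 = Z.

Fix the vertex order 0 < 1 < 2 and write every simplex with vertices in increasing order. Then dim K = 1 and the simplices of K are:

  0-simplices (3): [0], [1], [2]
  1-simplices (3): [0,1], [0,2], [1,2]

giving chain groups C_0 ≅ Z^3, C_1 ≅ Z^3.

Boundary ∂_1: C_1 → C_0 is given by ∂[p,q] = [q] − [p].
This gives a 3×3 integer matrix of rank 2; reducing to Smith normal form yields diagonal entries (1,1).

From H_k ≅ ker(∂_k) / im(∂_{k+1}) we obtain:

  H_0: rank C_0 − rank ∂_1 = 3 − 2 = 1, and the invariant factors of ∂_1 are all 1, so H_0 = Z.
  H_1: rank ker ∂_1 − rank ∂_2 = (3 − 2) − 0 = 1, and there is no ∂_2, so H_1 = Z.

As a check, the Euler characteristic is 3 − 3 = 0, which agrees with 1 − 1 = 0.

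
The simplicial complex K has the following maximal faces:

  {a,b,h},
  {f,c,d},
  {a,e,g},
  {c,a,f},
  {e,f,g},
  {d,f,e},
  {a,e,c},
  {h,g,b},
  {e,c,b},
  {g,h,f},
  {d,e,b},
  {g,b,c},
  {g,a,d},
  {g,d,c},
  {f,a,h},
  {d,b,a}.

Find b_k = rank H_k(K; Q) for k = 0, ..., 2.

b_0 = 1, b_1 = 2, b_2 = 1.

Take the total order a < b < c < d < e < f < g < h on the vertex set. Then K (dimension 2) consists of the simplices:

  0-simplices (8): a, b, c, d, e, f, g, h
  1-simplices (24): ab, ac, ad, ae, af, ag, ah, bc, bd, be, bg, bh, cd, ce, cf, cg, de, df, dg, ef, eg, fg, fh, gh
  2-simplices (16): abd, abh, ace, acf, adg, aeg, afh, bce, bcg, bde, bgh, cdf, cdg, def, efg, fgh

giving chain groups C_0 ≅ Z^8, C_1 ≅ Z^24, C_2 ≅ Z^16.

The boundary map ∂_1: C_1 → C_0 is given by ∂[p,q] = [q] − [p]. For instance
  ∂bh = h − b.
As a 8×24 matrix over Z this has rank 7, with invariant factors (1,1,1,1,1,1,1).

The boundary map ∂_2: C_2 → C_1 sends each 2-simplex [p,q,r] to [q,r] − [p,r] + [p,q]. For instance
  ∂cdf = df − cf + cd,
  ∂bgh = gh − bh + bg.
The resulting 24×16 matrix has rank 15, and its Smith normal form has invariant factors (1,1,1,1,1,1,1,1,1,1,1,1,1,1,1).

Now H_k = ker ∂_k / im ∂_{k+1}, so:

  H_0: rank C_0 − rank ∂_1 = 8 − 7 = 1, and the invariant factors of ∂_1 are all 1, so H_0 ≅ Z.
  H_1: rank ker ∂_1 − rank ∂_2 = (24 − 7) − 15 = 2, and the invariant factors of ∂_2 are all 1, so H_1 ≅ Z^2.
  H_2: rank ker ∂_2 − rank ∂_3 = (16 − 15) − 0 = 1, and there is no ∂_3, so H_2 ≅ Z.

As a check, the Euler characteristic is 8 − 24 + 16 = 0, which agrees with 1 − 2 + 1 = 0.

Hence the Betti numbers are b_0 = 1, b_1 = 2, b_2 = 1.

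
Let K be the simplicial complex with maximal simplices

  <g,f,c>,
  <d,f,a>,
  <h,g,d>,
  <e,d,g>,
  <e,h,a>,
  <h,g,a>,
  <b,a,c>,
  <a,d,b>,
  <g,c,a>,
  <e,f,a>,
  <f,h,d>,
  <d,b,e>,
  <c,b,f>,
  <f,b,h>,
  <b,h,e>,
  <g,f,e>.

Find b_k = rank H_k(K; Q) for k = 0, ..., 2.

We work with the vertex ordering a < b < c < d < e < f < g < h. The simplices of K, each written with vertices in increasing order, are:

  0-simplices (8): a, b, c, d, e, f, g, h
  1-simplices (24): ab, ac, ad, ae, af, ag, ah, bc, bd, be, bf, bh, cf, cg, de, df, dg, dh, ef, eg, eh, fg, fh, gh
  2-simplices (16): abc, abd, acg, adf, aef, aeh, agh, bcf, bde, beh, bfh, cfg, deg, dfh, dgh, efg

Hence C_0 ≅ Z^8, C_1 ≅ Z^24, C_2 ≅ Z^16.

∂_1: C_1 → C_0 is given by ∂[p,q] = [q] − [p].
As a 8×24 matrix over Z this has rank 7, with invariant factors (1,1,1,1,1,1,1).

The boundary map ∂_2: C_2 → C_1 acts by ∂[p,q,r] = [q,r] − [p,r] + [p,q]. For instance
  ∂adf = df − af + ad,
  ∂agh = gh − ah + ag.
The resulting 24×16 matrix has rank 15, and its Smith normal form has invariant factors (1,1,1,1,1,1,1,1,1,1,1,1,1,1,1).

Computing H_k = (kernel of ∂_k) / (image of ∂_{k+1}):

  H_0: rank C_0 − rank ∂_1 = 8 − 7 = 1, and the invariant factors of ∂_1 are all 1, so H_0 ≅ Z.
  H_1: rank ker ∂_1 − rank ∂_2 = (24 − 7) − 15 = 2, and the invariant factors of ∂_2 are all 1, so H_1 ≅ Z^2.
  H_2: rank ker ∂_2 − rank ∂_3 = (16 − 15) − 0 = 1, and there is no ∂_3, so H_2 ≅ Z.

Hence the Betti numbers are b_0 = 1, b_1 = 2, b_2 = 1.

b_0 = 1, b_1 = 2, b_2 = 1.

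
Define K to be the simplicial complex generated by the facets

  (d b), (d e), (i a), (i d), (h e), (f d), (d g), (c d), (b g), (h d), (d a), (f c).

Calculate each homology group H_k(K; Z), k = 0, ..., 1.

Order the vertices as a < b < c < d < e < f < g < h < i. Listing each simplex with vertices in this order, K has dimension 1 with simplices:

  0-simplices (9): a, b, c, d, e, f, g, h, i
  1-simplices (12): ad, ai, bd, bg, cd, cf, de, df, dg, dh, di, eh

so the chain groups are C_0 ≅ Z^9, C_1 ≅ Z^12.

∂_1: C_1 → C_0 sends each edge [p,q] (with p < q) to q − p. For instance
  ∂cd = d − c.
The 9×12 boundary matrix has rank 8 and Smith normal form diag(1,1,1,1,1,1,1,1).

Computing H_k = (kernel of ∂_k) / (image of ∂_{k+1}):

  H_0: rank C_0 − rank ∂_1 = 9 − 8 = 1, and the invariant factors of ∂_1 are all 1, so H_0 ≅ Z.
  H_1: rank ker ∂_1 − rank ∂_2 = (12 − 8) − 0 = 4, and there is no ∂_2, so H_1 ≅ Z^4.

As a check, the Euler characteristic is 9 − 12 = -3, which agrees with 1 − 4 = -3.

H_0 ≅ Z,  H_1 ≅ Z^4.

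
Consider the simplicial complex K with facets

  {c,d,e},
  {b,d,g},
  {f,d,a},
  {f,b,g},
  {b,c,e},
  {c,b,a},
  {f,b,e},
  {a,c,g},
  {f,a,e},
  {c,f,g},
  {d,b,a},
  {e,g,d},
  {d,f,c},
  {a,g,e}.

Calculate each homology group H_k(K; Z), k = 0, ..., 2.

H_0 ≅ Z,  H_1 ≅ Z^2,  H_2 ≅ Z.

K has 7 vertices, 21 edges, 14 triangles.
rank ∂_0 = 0, rank ∂_1 = 6 ⇒ b_0 = 7 − 0 − 6 = 1; all invariant factors of ∂_1 are 1 so no torsion. So H_0 = Z.
rank ∂_1 = 6, rank ∂_2 = 13 ⇒ b_1 = 21 − 6 − 13 = 2; all invariant factors of ∂_2 are 1 so no torsion. So H_1 = Z^2.
rank ∂_2 = 13, rank ∂_3 = 0 ⇒ b_2 = 14 − 13 − 0 = 1. So H_2 = Z.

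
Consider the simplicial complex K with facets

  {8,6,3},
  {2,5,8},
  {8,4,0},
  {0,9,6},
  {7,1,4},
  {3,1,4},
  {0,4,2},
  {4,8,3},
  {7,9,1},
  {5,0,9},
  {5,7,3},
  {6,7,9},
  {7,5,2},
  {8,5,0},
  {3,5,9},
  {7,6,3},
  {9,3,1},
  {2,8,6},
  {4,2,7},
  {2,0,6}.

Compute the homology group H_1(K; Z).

Take the total order 0 < 1 < 2 < 3 < 4 < 5 < 6 < 7 < 8 < 9 on the vertex set. Then K (dimension 2) consists of the simplices:

  0-simplices (10): [0], [1], [2], [3], [4], [5], [6], [7], [8], [9]
  1-simplices (30): (30 of them)
  2-simplices (20): (20 of them)

giving chain groups C_0 ≅ Z^10, C_1 ≅ Z^30, C_2 ≅ Z^20.

∂_1: C_1 → C_0 sends each edge [p,q] (with p < q) to q − p. For instance
  ∂[1,3] = [3] − [1].
This gives a 10×30 integer matrix of rank 9; reducing to Smith normal form yields diagonal entries (1,1,1,1,1,1,1,1,1).

Boundary ∂_2: C_2 → C_1 sends each 2-simplex [p,q,r] to [q,r] − [p,r] + [p,q]. For instance
  ∂[2,4,7] = [4,7] − [2,7] + [2,4],
  ∂[0,4,8] = [4,8] − [0,8] + [0,4].
The 30×20 boundary matrix has rank 20 and Smith normal form diag(1,1,1,1,1,1,1,1,1,1,1,1,1,1,1,1,1,1,1,2).

From H_k ≅ ker(∂_k) / im(∂_{k+1}) we obtain:

  H_1: rank ker ∂_1 − rank ∂_2 = (30 − 9) − 20 = 1, and ∂_2 has invariant factor 2 > 1, so H_1 = Z ⊕ Z/2Z.

H_1 = Z ⊕ Z/2Z.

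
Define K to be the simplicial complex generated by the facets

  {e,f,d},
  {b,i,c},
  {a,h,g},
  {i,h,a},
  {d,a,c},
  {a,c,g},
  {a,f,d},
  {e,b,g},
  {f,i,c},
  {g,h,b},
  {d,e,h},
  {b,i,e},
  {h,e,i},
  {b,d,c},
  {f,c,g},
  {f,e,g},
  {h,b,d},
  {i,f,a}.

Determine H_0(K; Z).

H_0 = Z.

We work with the vertex ordering a < b < c < d < e < f < g < h < i. The simplices of K, each written with vertices in increasing order, are:

  0-simplices (9): a, b, c, d, e, f, g, h, i
  1-simplices (27): ac, ad, af, ag, ah, ai, bc, bd, be, bg, bh, bi, cd, cf, cg, ci, de, df, dh, ef, eg, eh, ei, fg, fi, gh, hi
  2-simplices (18): acd, acg, adf, afi, agh, ahi, bcd, bci, bdh, beg, bei, bgh, cfg, cfi, def, deh, efg, ehi

giving chain groups C_0 ≅ Z^9, C_1 ≅ Z^27, C_2 ≅ Z^18.

The boundary map ∂_1: C_1 → C_0 is given by ∂[p,q] = [q] − [p]. For instance
  ∂bh = h − b.
The resulting 9×27 matrix has rank 8, and its Smith normal form has invariant factors (1,1,1,1,1,1,1,1).

The boundary map ∂_2: C_2 → C_1 sends each 2-simplex [p,q,r] to [q,r] − [p,r] + [p,q]. For instance
  ∂bcd = cd − bd + bc,
  ∂acg = cg − ag + ac.
The resulting 27×18 matrix has rank 18, and its Smith normal form has invariant factors (1,1,1,1,1,1,1,1,1,1,1,1,1,1,1,1,1,2).

Now H_k = ker ∂_k / im ∂_{k+1}, so:

  H_0: rank C_0 − rank ∂_1 = 9 − 8 = 1, and the invariant factors of ∂_1 are all 1, so H_0 ≅ Z.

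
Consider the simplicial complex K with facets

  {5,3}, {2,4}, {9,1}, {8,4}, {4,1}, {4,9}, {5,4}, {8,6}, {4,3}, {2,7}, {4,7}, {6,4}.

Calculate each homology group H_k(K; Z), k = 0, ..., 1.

Fix the vertex order 1 < 2 < 3 < 4 < 5 < 6 < 7 < 8 < 9 and write every simplex with vertices in increasing order. Then dim K = 1 and the simplices of K are:

  0-simplices (9): [1], [2], [3], [4], [5], [6], [7], [8], [9]
  1-simplices (12): [1,4], [1,9], [2,4], [2,7], [3,4], [3,5], [4,5], [4,6], [4,7], [4,8], [4,9], [6,8]

giving chain groups C_0 ≅ Z^9, C_1 ≅ Z^12.

∂_1: C_1 → C_0 maps an edge to its endpoints' difference, ∂[p,q] = q − p. For instance
  ∂[2,7] = [7] − [2].
As a 9×12 matrix over Z this has rank 8, with invariant factors (1,1,1,1,1,1,1,1).

Reading off H_k = ker ∂_k / im ∂_{k+1}:

  H_0: rank C_0 − rank ∂_1 = 9 − 8 = 1, and the invariant factors of ∂_1 are all 1, so H_0 = Z.
  H_1: rank ker ∂_1 − rank ∂_2 = (12 − 8) − 0 = 4, and there is no ∂_2, so H_1 = Z^4.

(K is a triangulation of a wedge of 4 circles.)

H_0 ≅ Z,  H_1 ≅ Z^4.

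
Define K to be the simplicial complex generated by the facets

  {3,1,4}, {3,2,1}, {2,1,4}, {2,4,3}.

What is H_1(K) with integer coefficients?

H_1 ≅ 0.

Take the total order 1 < 2 < 3 < 4 on the vertex set. Then K (dimension 2) consists of the simplices:

  0-simplices (4): [1], [2], [3], [4]
  1-simplices (6): [1,2], [1,3], [1,4], [2,3], [2,4], [3,4]
  2-simplices (4): [1,2,3], [1,2,4], [1,3,4], [2,3,4]

Hence C_0 ≅ Z^4, C_1 ≅ Z^6, C_2 ≅ Z^4.

∂_1: C_1 → C_0 is given by ∂[p,q] = [q] − [p]. For instance
  ∂[1,4] = [4] − [1].
The resulting 4×6 matrix has rank 3, and its Smith normal form has invariant factors (1,1,1).

∂_2: C_2 → C_1 maps a triangle to the signed sum of its edges. For instance
  ∂[1,2,4] = [2,4] − [1,4] + [1,2],
  ∂[2,3,4] = [3,4] − [2,4] + [2,3].
The 6×4 boundary matrix has rank 3 and Smith normal form diag(1,1,1).

From H_k ≅ ker(∂_k) / im(∂_{k+1}) we obtain:

  H_1: rank ker ∂_1 − rank ∂_2 = (6 − 3) − 3 = 0, and the invariant factors of ∂_2 are all 1, so H_1 = 0.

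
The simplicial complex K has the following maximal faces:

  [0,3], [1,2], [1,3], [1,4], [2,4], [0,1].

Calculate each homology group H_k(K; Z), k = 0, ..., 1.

Take the total order 0 < 1 < 2 < 3 < 4 on the vertex set. Then K (dimension 1) consists of the simplices:

  0-simplices (5): [0], [1], [2], [3], [4]
  1-simplices (6): [0,1], [0,3], [1,2], [1,3], [1,4], [2,4]

giving chain groups C_0 ≅ Z^5, C_1 ≅ Z^6.

∂_1: C_1 → C_0 is given by ∂[p,q] = [q] − [p]. For instance
  ∂[1,2] = [2] − [1].
This gives a 5×6 integer matrix of rank 4; reducing to Smith normal form yields diagonal entries (1,1,1,1).

Computing H_k = (kernel of ∂_k) / (image of ∂_{k+1}):

  H_0: rank C_0 − rank ∂_1 = 5 − 4 = 1, and the invariant factors of ∂_1 are all 1, so H_0 ≅ Z.
  H_1: rank ker ∂_1 − rank ∂_2 = (6 − 4) − 0 = 2, and there is no ∂_2, so H_1 ≅ Z^2.

(K is a triangulation of a wedge of 2 circles.)

H_0 = Z,  H_1 = Z^2.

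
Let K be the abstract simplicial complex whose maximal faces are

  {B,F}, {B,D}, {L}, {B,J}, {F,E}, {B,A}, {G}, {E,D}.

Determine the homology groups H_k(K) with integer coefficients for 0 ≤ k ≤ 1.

K has 8 vertices, 6 edges.
rank ∂_0 = 0, rank ∂_1 = 5 ⇒ b_0 = 8 − 0 − 5 = 3; all invariant factors of ∂_1 are 1 so no torsion. So H_0 ≅ Z^3.
rank ∂_1 = 5, rank ∂_2 = 0 ⇒ b_1 = 6 − 5 − 0 = 1. So H_1 ≅ Z.

H_0 = Z^3,  H_1 = Z.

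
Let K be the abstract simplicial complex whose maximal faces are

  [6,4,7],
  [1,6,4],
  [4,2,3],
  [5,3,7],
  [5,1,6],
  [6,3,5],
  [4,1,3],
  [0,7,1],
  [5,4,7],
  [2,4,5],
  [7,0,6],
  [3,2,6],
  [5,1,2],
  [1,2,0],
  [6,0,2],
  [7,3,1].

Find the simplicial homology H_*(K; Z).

H_0 = Z,  H_1 = Z^2,  H_2 = Z.

Take the total order 0 < 1 < 2 < 3 < 4 < 5 < 6 < 7 on the vertex set. Then K (dimension 2) consists of the simplices:

  0-simplices (8): [0], [1], [2], [3], [4], [5], [6], [7]
  1-simplices (24): (24 of them)
  2-simplices (16): [0,1,2], [0,1,7], [0,2,6], [0,6,7], [1,2,5], [1,3,4], [1,3,7], [1,4,6], [1,5,6], [2,3,4], [2,3,6], [2,4,5], [3,5,6], [3,5,7], [4,5,7], [4,6,7]

Hence C_0 ≅ Z^8, C_1 ≅ Z^24, C_2 ≅ Z^16.

The boundary map ∂_1: C_1 → C_0 sends each edge [p,q] (with p < q) to q − p.
As a 8×24 matrix over Z this has rank 7, with invariant factors (1,1,1,1,1,1,1).

∂_2: C_2 → C_1 maps a triangle to the signed sum of its edges. For instance
  ∂[1,3,7] = [3,7] − [1,7] + [1,3],
  ∂[0,1,7] = [1,7] − [0,7] + [0,1].
As a 24×16 matrix over Z this has rank 15, with invariant factors (1,1,1,1,1,1,1,1,1,1,1,1,1,1,1).

Computing H_k = (kernel of ∂_k) / (image of ∂_{k+1}):

  H_0: rank C_0 − rank ∂_1 = 8 − 7 = 1, and the invariant factors of ∂_1 are all 1, so H_0 ≅ Z.
  H_1: rank ker ∂_1 − rank ∂_2 = (24 − 7) − 15 = 2, and the invariant factors of ∂_2 are all 1, so H_1 ≅ Z^2.
  H_2: rank ker ∂_2 − rank ∂_3 = (16 − 15) − 0 = 1, and there is no ∂_3, so H_2 ≅ Z.

As a check, the Euler characteristic is 8 − 24 + 16 = 0, which agrees with 1 − 2 + 1 = 0.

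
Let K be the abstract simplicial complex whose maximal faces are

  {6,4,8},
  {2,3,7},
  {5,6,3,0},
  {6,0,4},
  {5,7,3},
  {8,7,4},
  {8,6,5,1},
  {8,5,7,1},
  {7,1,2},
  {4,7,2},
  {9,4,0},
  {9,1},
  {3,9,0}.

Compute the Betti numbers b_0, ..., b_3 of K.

b_0 = 1, b_1 = 1, b_2 = 0, b_3 = 0.

Take the total order 0 < 1 < 2 < 3 < 4 < 5 < 6 < 7 < 8 < 9 on the vertex set. Then K (dimension 3) consists of the simplices:

  0-simplices (10): [0], [1], [2], [3], [4], [5], [6], [7], [8], [9]
  1-simplices (27): (27 of them)
  2-simplices (20): (20 of them)
  3-simplices (3): [0,3,5,6], [1,5,6,8], [1,5,7,8]

Hence C_0 ≅ Z^10, C_1 ≅ Z^27, C_2 ≅ Z^20, C_3 ≅ Z^3.

Boundary ∂_1: C_1 → C_0 is given by ∂[p,q] = [q] − [p]. For instance
  ∂[1,9] = [9] − [1].
This gives a 10×27 integer matrix of rank 9; reducing to Smith normal form yields diagonal entries (1,1,1,1,1,1,1,1,1).

Boundary ∂_2: C_2 → C_1 maps a triangle to the signed sum of its edges. For instance
  ∂[0,3,6] = [3,6] − [0,6] + [0,3],
  ∂[0,4,9] = [4,9] − [0,9] + [0,4].
The resulting 27×20 matrix has rank 17, and its Smith normal form has invariant factors (1,1,1,1,1,1,1,1,1,1,1,1,1,1,1,1,1).

Boundary ∂_3: C_3 → C_2 sends each 3-simplex σ to the alternating sum Σ_i (−1)^i (σ with its i-th vertex removed). For instance
  ∂[1,5,7,8] = [5,7,8] − [1,7,8] + [1,5,8] − [1,5,7],
  ∂[1,5,6,8] = [5,6,8] − [1,6,8] + [1,5,8] − [1,5,6].
This gives a 20×3 integer matrix of rank 3; reducing to Smith normal form yields diagonal entries (1,1,1).

From H_k ≅ ker(∂_k) / im(∂_{k+1}) we obtain:

  H_0: rank C_0 − rank ∂_1 = 10 − 9 = 1, and the invariant factors of ∂_1 are all 1, so H_0 ≅ Z.
  H_1: rank ker ∂_1 − rank ∂_2 = (27 − 9) − 17 = 1, and the invariant factors of ∂_2 are all 1, so H_1 ≅ Z.
  H_2: rank ker ∂_2 − rank ∂_3 = (20 − 17) − 3 = 0, and the invariant factors of ∂_3 are all 1, so H_2 ≅ 0.
  H_3: rank ker ∂_3 − rank ∂_4 = (3 − 3) − 0 = 0, and there is no ∂_4, so H_3 ≅ 0.

As a check, the Euler characteristic is 10 − 27 + 20 − 3 = 0, which agrees with 1 − 1 + 0 − 0 = 0.

Hence the Betti numbers are b_0 = 1, b_1 = 1, b_2 = 0, b_3 = 0.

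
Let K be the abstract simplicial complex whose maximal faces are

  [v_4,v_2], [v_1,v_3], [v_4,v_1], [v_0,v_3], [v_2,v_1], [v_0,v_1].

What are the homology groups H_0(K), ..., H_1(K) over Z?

K has 5 vertices, 6 edges.
rank ∂_0 = 0, rank ∂_1 = 4 ⇒ b_0 = 5 − 0 − 4 = 1; all invariant factors of ∂_1 are 1 so no torsion. So H_0 = Z.
rank ∂_1 = 4, rank ∂_2 = 0 ⇒ b_1 = 6 − 4 − 0 = 2. So H_1 = Z^2.

H_0 = Z,  H_1 = Z^2.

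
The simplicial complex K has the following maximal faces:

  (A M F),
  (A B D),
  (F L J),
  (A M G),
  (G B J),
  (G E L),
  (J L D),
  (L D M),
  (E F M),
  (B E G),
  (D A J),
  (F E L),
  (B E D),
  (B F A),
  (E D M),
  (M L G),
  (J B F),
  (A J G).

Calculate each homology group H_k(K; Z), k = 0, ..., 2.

H_0 = Z,  H_1 = Z ⊕ Z/2,  H_2 = 0.

We work with the vertex ordering A < B < D < E < F < G < J < L < M. The simplices of K, each written with vertices in increasing order, are:

  0-simplices (9): A, B, D, E, F, G, J, L, M
  1-simplices (27): AB, AD, AF, AG, AJ, AM, BD, BE, BF, BG, BJ, DE, DJ, DL, DM, EF, EG, EL, EM, FJ, FL, FM, GJ, GL, GM, JL, LM
  2-simplices (18): ABD, ABF, ADJ, AFM, AGJ, AGM, BDE, BEG, BFJ, BGJ, DEM, DJL, DLM, EFL, EFM, EGL, FJL, GLM

Hence C_0 ≅ Z^9, C_1 ≅ Z^27, C_2 ≅ Z^18.

Boundary ∂_1: C_1 → C_0 sends each edge [p,q] (with p < q) to q − p. For instance
  ∂FJ = J − F.
The 9×27 boundary matrix has rank 8 and Smith normal form diag(1,1,1,1,1,1,1,1).

∂_2: C_2 → C_1 sends each 2-simplex [p,q,r] to [q,r] − [p,r] + [p,q]. For instance
  ∂ABD = BD − AD + AB,
  ∂AGM = GM − AM + AG.
This gives a 27×18 integer matrix of rank 18; reducing to Smith normal form yields diagonal entries (1,1,1,1,1,1,1,1,1,1,1,1,1,1,1,1,1,2).

From H_k ≅ ker(∂_k) / im(∂_{k+1}) we obtain:

  H_0: rank C_0 − rank ∂_1 = 9 − 8 = 1, and the invariant factors of ∂_1 are all 1, so H_0 ≅ Z.
  H_1: rank ker ∂_1 − rank ∂_2 = (27 − 8) − 18 = 1, and ∂_2 has invariant factor 2 > 1, so H_1 ≅ Z ⊕ Z/2.
  H_2: rank ker ∂_2 − rank ∂_3 = (18 − 18) − 0 = 0, and there is no ∂_3, so H_2 ≅ 0.

As a check, the Euler characteristic is 9 − 27 + 18 = 0, which agrees with 1 − 1 + 0 = 0.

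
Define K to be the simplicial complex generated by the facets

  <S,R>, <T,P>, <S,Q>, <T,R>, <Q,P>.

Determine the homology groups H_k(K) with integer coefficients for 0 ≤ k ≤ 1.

Take the total order P < Q < R < S < T on the vertex set. Then K (dimension 1) consists of the simplices:

  0-simplices (5): P, Q, R, S, T
  1-simplices (5): PQ, PT, QS, RS, RT

giving chain groups C_0 ≅ Z^5, C_1 ≅ Z^5.

The boundary map ∂_1: C_1 → C_0 sends each edge [p,q] (with p < q) to q − p.
This gives a 5×5 integer matrix of rank 4; reducing to Smith normal form yields diagonal entries (1,1,1,1).

Reading off H_k = ker ∂_k / im ∂_{k+1}:

  H_0: rank C_0 − rank ∂_1 = 5 − 4 = 1, and the invariant factors of ∂_1 are all 1, so H_0 ≅ Z.
  H_1: rank ker ∂_1 − rank ∂_2 = (5 − 4) − 0 = 1, and there is no ∂_2, so H_1 ≅ Z.

(K is a triangulation of the circle S^1.)

H_0 ≅ Z,  H_1 ≅ Z.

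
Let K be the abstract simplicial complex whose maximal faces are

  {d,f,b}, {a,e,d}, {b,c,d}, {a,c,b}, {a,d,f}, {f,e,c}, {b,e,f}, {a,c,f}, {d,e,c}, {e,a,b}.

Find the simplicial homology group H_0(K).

H_0 = Z.

K has 6 vertices, 15 edges, 10 triangles.
rank ∂_0 = 0, rank ∂_1 = 5 ⇒ b_0 = 6 − 0 − 5 = 1; all invariant factors of ∂_1 are 1 so no torsion. So H_0 = Z.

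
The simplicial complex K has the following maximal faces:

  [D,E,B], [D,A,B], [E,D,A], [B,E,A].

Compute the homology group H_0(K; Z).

Fix the vertex order A < B < D < E and write every simplex with vertices in increasing order. Then dim K = 2 and the simplices of K are:

  0-simplices (4): A, B, D, E
  1-simplices (6): AB, AD, AE, BD, BE, DE
  2-simplices (4): ABD, ABE, ADE, BDE

so the chain groups are C_0 ≅ Z^4, C_1 ≅ Z^6, C_2 ≅ Z^4.

∂_1: C_1 → C_0 maps an edge to its endpoints' difference, ∂[p,q] = q − p. For instance
  ∂AE = E − A.
As a 4×6 matrix over Z this has rank 3, with invariant factors (1,1,1).

Boundary ∂_2: C_2 → C_1 sends each 2-simplex [p,q,r] to [q,r] − [p,r] + [p,q]. For instance
  ∂ADE = DE − AE + AD,
  ∂BDE = DE − BE + BD.
This gives a 6×4 integer matrix of rank 3; reducing to Smith normal form yields diagonal entries (1,1,1).

Reading off H_k = ker ∂_k / im ∂_{k+1}:

  H_0: rank C_0 − rank ∂_1 = 4 − 3 = 1, and the invariant factors of ∂_1 are all 1, so H_0 ≅ Z.

H_0 = Z.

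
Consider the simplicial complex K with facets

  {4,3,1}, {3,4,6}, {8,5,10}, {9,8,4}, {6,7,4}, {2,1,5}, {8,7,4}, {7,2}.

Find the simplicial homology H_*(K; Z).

Fix the vertex order 1 < 2 < 3 < 4 < 5 < 6 < 7 < 8 < 9 < 10 and write every simplex with vertices in increasing order. Then dim K = 2 and the simplices of K are:

  0-simplices (10): [1], [2], [3], [4], [5], [6], [7], [8], [9], [10]
  1-simplices (18): [1,2], [1,3], [1,4], [1,5], [2,5], [2,7], [3,4], [3,6], [4,6], [4,7], [4,8], [4,9], [5,8], [5,10], [6,7], [7,8], [8,9], [8,10]
  2-simplices (7): [1,2,5], [1,3,4], [3,4,6], [4,6,7], [4,7,8], [4,8,9], [5,8,10]

Hence C_0 ≅ Z^10, C_1 ≅ Z^18, C_2 ≅ Z^7.

Boundary ∂_1: C_1 → C_0 maps an edge to its endpoints' difference, ∂[p,q] = q − p. For instance
  ∂[1,2] = [2] − [1].
The resulting 10×18 matrix has rank 9, and its Smith normal form has invariant factors (1,1,1,1,1,1,1,1,1).

Boundary ∂_2: C_2 → C_1 maps a triangle to the signed sum of its edges. For instance
  ∂[1,3,4] = [3,4] − [1,4] + [1,3],
  ∂[4,7,8] = [7,8] − [4,8] + [4,7].
This gives a 18×7 integer matrix of rank 7; reducing to Smith normal form yields diagonal entries (1,1,1,1,1,1,1).

Now H_k = ker ∂_k / im ∂_{k+1}, so:

  H_0: rank C_0 − rank ∂_1 = 10 − 9 = 1, and the invariant factors of ∂_1 are all 1, so H_0 ≅ Z.
  H_1: rank ker ∂_1 − rank ∂_2 = (18 − 9) − 7 = 2, and the invariant factors of ∂_2 are all 1, so H_1 ≅ Z^2.
  H_2: rank ker ∂_2 − rank ∂_3 = (7 − 7) − 0 = 0, and there is no ∂_3, so H_2 ≅ 0.

As a check, the Euler characteristic is 10 − 18 + 7 = -1, which agrees with 1 − 2 + 0 = -1.

H_0 ≅ Z,  H_1 ≅ Z^2,  H_2 = 0.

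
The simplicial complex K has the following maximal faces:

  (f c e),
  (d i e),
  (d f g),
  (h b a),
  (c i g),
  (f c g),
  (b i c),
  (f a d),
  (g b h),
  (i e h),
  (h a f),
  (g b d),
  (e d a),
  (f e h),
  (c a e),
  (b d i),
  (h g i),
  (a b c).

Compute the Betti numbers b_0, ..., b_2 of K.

Take the total order a < b < c < d < e < f < g < h < i on the vertex set. Then K (dimension 2) consists of the simplices:

  0-simplices (9): a, b, c, d, e, f, g, h, i
  1-simplices (27): ab, ac, ad, ae, af, ah, bc, bd, bg, bh, bi, ce, cf, cg, ci, de, df, dg, di, ef, eh, ei, fg, fh, gh, gi, hi
  2-simplices (18): abc, abh, ace, ade, adf, afh, bci, bdg, bdi, bgh, cef, cfg, cgi, dei, dfg, efh, ehi, ghi

so the chain groups are C_0 ≅ Z^9, C_1 ≅ Z^27, C_2 ≅ Z^18.

The boundary map ∂_1: C_1 → C_0 sends each edge [p,q] (with p < q) to q − p.
The resulting 9×27 matrix has rank 8, and its Smith normal form has invariant factors (1,1,1,1,1,1,1,1).

∂_2: C_2 → C_1 maps a triangle to the signed sum of its edges. For instance
  ∂ade = de − ae + ad,
  ∂dei = ei − di + de.
This gives a 27×18 integer matrix of rank 18; reducing to Smith normal form yields diagonal entries (1,1,1,1,1,1,1,1,1,1,1,1,1,1,1,1,1,2).

From H_k ≅ ker(∂_k) / im(∂_{k+1}) we obtain:

  H_0: rank C_0 − rank ∂_1 = 9 − 8 = 1, and the invariant factors of ∂_1 are all 1, so H_0 = Z.
  H_1: rank ker ∂_1 − rank ∂_2 = (27 − 8) − 18 = 1, and ∂_2 has invariant factor 2 > 1, so H_1 = Z ⊕ Z/2.
  H_2: rank ker ∂_2 − rank ∂_3 = (18 − 18) − 0 = 0, and there is no ∂_3, so H_2 = 0.

As a check, the Euler characteristic is 9 − 27 + 18 = 0, which agrees with 1 − 1 + 0 = 0.

Hence the Betti numbers are b_0 = 1, b_1 = 1, b_2 = 0.

b_0 = 1, b_1 = 1, b_2 = 0.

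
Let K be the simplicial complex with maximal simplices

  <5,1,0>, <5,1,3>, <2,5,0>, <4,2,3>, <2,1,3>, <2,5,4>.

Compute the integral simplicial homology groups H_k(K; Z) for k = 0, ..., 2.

Fix the vertex order 0 < 1 < 2 < 3 < 4 < 5 and write every simplex with vertices in increasing order. Then dim K = 2 and the simplices of K are:

  0-simplices (6): [0], [1], [2], [3], [4], [5]
  1-simplices (12): [0,1], [0,2], [0,5], [1,2], [1,3], [1,5], [2,3], [2,4], [2,5], [3,4], [3,5], [4,5]
  2-simplices (6): [0,1,5], [0,2,5], [1,2,3], [1,3,5], [2,3,4], [2,4,5]

giving chain groups C_0 ≅ Z^6, C_1 ≅ Z^12, C_2 ≅ Z^6.

The boundary map ∂_1: C_1 → C_0 sends each edge [p,q] (with p < q) to q − p. For instance
  ∂[0,2] = [2] − [0].
The resulting 6×12 matrix has rank 5, and its Smith normal form has invariant factors (1,1,1,1,1).

∂_2: C_2 → C_1 maps a triangle to the signed sum of its edges. For instance
  ∂[0,2,5] = [2,5] − [0,5] + [0,2],
  ∂[2,3,4] = [3,4] − [2,4] + [2,3].
This gives a 12×6 integer matrix of rank 6; reducing to Smith normal form yields diagonal entries (1,1,1,1,1,1).

Now H_k = ker ∂_k / im ∂_{k+1}, so:

  H_0: rank C_0 − rank ∂_1 = 6 − 5 = 1, and the invariant factors of ∂_1 are all 1, so H_0 ≅ Z.
  H_1: rank ker ∂_1 − rank ∂_2 = (12 − 5) − 6 = 1, and the invariant factors of ∂_2 are all 1, so H_1 ≅ Z.
  H_2: rank ker ∂_2 − rank ∂_3 = (6 − 6) − 0 = 0, and there is no ∂_3, so H_2 ≅ 0.

H_0 ≅ Z,  H_1 ≅ Z,  H_2 = 0.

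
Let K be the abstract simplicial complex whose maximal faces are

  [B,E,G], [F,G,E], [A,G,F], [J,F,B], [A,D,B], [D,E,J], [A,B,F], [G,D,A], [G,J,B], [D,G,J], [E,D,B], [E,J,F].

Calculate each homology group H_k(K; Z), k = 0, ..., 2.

Order the vertices as A < B < D < E < F < G < J. Listing each simplex with vertices in this order, K has dimension 2 with simplices:

  0-simplices (7): A, B, D, E, F, G, J
  1-simplices (18): AB, AD, AF, AG, BD, BE, BF, BG, BJ, DE, DG, DJ, EF, EG, EJ, FG, FJ, GJ
  2-simplices (12): ABD, ABF, ADG, AFG, BDE, BEG, BFJ, BGJ, DEJ, DGJ, EFG, EFJ

so the chain groups are C_0 ≅ Z^7, C_1 ≅ Z^18, C_2 ≅ Z^12.

Boundary ∂_1: C_1 → C_0 maps an edge to its endpoints' difference, ∂[p,q] = q − p. For instance
  ∂BE = E − B.
As a 7×18 matrix over Z this has rank 6, with invariant factors (1,1,1,1,1,1).

Boundary ∂_2: C_2 → C_1 maps a triangle to the signed sum of its edges. For instance
  ∂BEG = EG − BG + BE,
  ∂DGJ = GJ − DJ + DG.
This gives a 18×12 integer matrix of rank 12; reducing to Smith normal form yields diagonal entries (1,1,1,1,1,1,1,1,1,1,1,2).

Now H_k = ker ∂_k / im ∂_{k+1}, so:

  H_0: rank C_0 − rank ∂_1 = 7 − 6 = 1, and the invariant factors of ∂_1 are all 1, so H_0 ≅ Z.
  H_1: rank ker ∂_1 − rank ∂_2 = (18 − 6) − 12 = 0, and ∂_2 has invariant factor 2 > 1, so H_1 ≅ Z/2.
  H_2: rank ker ∂_2 − rank ∂_3 = (12 − 12) − 0 = 0, and there is no ∂_3, so H_2 ≅ 0.

As a check, the Euler characteristic is 7 − 18 + 12 = 1, which agrees with 1 − 0 + 0 = 1.

H_0 = Z,  H_1 = Z/2,  H_2 = 0.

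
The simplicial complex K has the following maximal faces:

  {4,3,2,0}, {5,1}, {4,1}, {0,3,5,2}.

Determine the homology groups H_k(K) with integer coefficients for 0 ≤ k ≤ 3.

Take the total order 0 < 1 < 2 < 3 < 4 < 5 on the vertex set. Then K (dimension 3) consists of the simplices:

  0-simplices (6): [0], [1], [2], [3], [4], [5]
  1-simplices (11): [0,2], [0,3], [0,4], [0,5], [1,4], [1,5], [2,3], [2,4], [2,5], [3,4], [3,5]
  2-simplices (7): [0,2,3], [0,2,4], [0,2,5], [0,3,4], [0,3,5], [2,3,4], [2,3,5]
  3-simplices (2): [0,2,3,4], [0,2,3,5]

so the chain groups are C_0 ≅ Z^6, C_1 ≅ Z^11, C_2 ≅ Z^7, C_3 ≅ Z^2.

Boundary ∂_1: C_1 → C_0 is given by ∂[p,q] = [q] − [p]. For instance
  ∂[2,3] = [3] − [2].
As a 6×11 matrix over Z this has rank 5, with invariant factors (1,1,1,1,1).

∂_2: C_2 → C_1 acts by ∂[p,q,r] = [q,r] − [p,r] + [p,q]. For instance
  ∂[0,3,5] = [3,5] − [0,5] + [0,3],
  ∂[0,3,4] = [3,4] − [0,4] + [0,3].
This gives a 11×7 integer matrix of rank 5; reducing to Smith normal form yields diagonal entries (1,1,1,1,1).

Boundary ∂_3: C_3 → C_2 sends each 3-simplex σ to the alternating sum Σ_i (−1)^i (σ with its i-th vertex removed). For instance
  ∂[0,2,3,5] = [2,3,5] − [0,3,5] + [0,2,5] − [0,2,3],
  ∂[0,2,3,4] = [2,3,4] − [0,3,4] + [0,2,4] − [0,2,3].
The 7×2 boundary matrix has rank 2 and Smith normal form diag(1,1).

From H_k ≅ ker(∂_k) / im(∂_{k+1}) we obtain:

  H_0: rank C_0 − rank ∂_1 = 6 − 5 = 1, and the invariant factors of ∂_1 are all 1, so H_0 ≅ Z.
  H_1: rank ker ∂_1 − rank ∂_2 = (11 − 5) − 5 = 1, and the invariant factors of ∂_2 are all 1, so H_1 ≅ Z.
  H_2: rank ker ∂_2 − rank ∂_3 = (7 − 5) − 2 = 0, and the invariant factors of ∂_3 are all 1, so H_2 ≅ 0.
  H_3: rank ker ∂_3 − rank ∂_4 = (2 − 2) − 0 = 0, and there is no ∂_4, so H_3 ≅ 0.

As a check, the Euler characteristic is 6 − 11 + 7 − 2 = 0, which agrees with 1 − 1 + 0 − 0 = 0.

H_0 = Z,  H_1 = Z,  H_2 = 0,  H_3 = 0.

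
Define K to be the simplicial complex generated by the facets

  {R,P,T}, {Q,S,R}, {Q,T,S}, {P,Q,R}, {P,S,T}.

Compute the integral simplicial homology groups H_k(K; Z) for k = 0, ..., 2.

Take the total order P < Q < R < S < T on the vertex set. Then K (dimension 2) consists of the simplices:

  0-simplices (5): P, Q, R, S, T
  1-simplices (10): PQ, PR, PS, PT, QR, QS, QT, RS, RT, ST
  2-simplices (5): PQR, PRT, PST, QRS, QST

giving chain groups C_0 ≅ Z^5, C_1 ≅ Z^10, C_2 ≅ Z^5.

The boundary map ∂_1: C_1 → C_0 is given by ∂[p,q] = [q] − [p].
The 5×10 boundary matrix has rank 4 and Smith normal form diag(1,1,1,1).

Boundary ∂_2: C_2 → C_1 maps a triangle to the signed sum of its edges. For instance
  ∂PST = ST − PT + PS,
  ∂QST = ST − QT + QS.
As a 10×5 matrix over Z this has rank 5, with invariant factors (1,1,1,1,1).

From H_k ≅ ker(∂_k) / im(∂_{k+1}) we obtain:

  H_0: rank C_0 − rank ∂_1 = 5 − 4 = 1, and the invariant factors of ∂_1 are all 1, so H_0 = Z.
  H_1: rank ker ∂_1 − rank ∂_2 = (10 − 4) − 5 = 1, and the invariant factors of ∂_2 are all 1, so H_1 = Z.
  H_2: rank ker ∂_2 − rank ∂_3 = (5 − 5) − 0 = 0, and there is no ∂_3, so H_2 = 0.

H_0 = Z,  H_1 = Z,  H_2 = 0.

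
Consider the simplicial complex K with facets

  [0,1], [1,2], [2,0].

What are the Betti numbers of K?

K has 3 vertices, 3 edges.
rank ∂_0 = 0, rank ∂_1 = 2 ⇒ b_0 = 3 − 0 − 2 = 1; all invariant factors of ∂_1 are 1 so no torsion. So H_0 = Z.
rank ∂_1 = 2, rank ∂_2 = 0 ⇒ b_1 = 3 − 2 − 0 = 1. So H_1 = Z.

b_0 = 1, b_1 = 1.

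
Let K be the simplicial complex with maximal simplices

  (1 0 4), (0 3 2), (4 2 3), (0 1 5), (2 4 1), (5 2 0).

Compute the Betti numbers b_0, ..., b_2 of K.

Take the total order 0 < 1 < 2 < 3 < 4 < 5 on the vertex set. Then K (dimension 2) consists of the simplices:

  0-simplices (6): [0], [1], [2], [3], [4], [5]
  1-simplices (12): [0,1], [0,2], [0,3], [0,4], [0,5], [1,2], [1,4], [1,5], [2,3], [2,4], [2,5], [3,4]
  2-simplices (6): [0,1,4], [0,1,5], [0,2,3], [0,2,5], [1,2,4], [2,3,4]

Hence C_0 ≅ Z^6, C_1 ≅ Z^12, C_2 ≅ Z^6.

∂_1: C_1 → C_0 sends each edge [p,q] (with p < q) to q − p.
The resulting 6×12 matrix has rank 5, and its Smith normal form has invariant factors (1,1,1,1,1).

The boundary map ∂_2: C_2 → C_1 maps a triangle to the signed sum of its edges. For instance
  ∂[1,2,4] = [2,4] − [1,4] + [1,2],
  ∂[0,2,5] = [2,5] − [0,5] + [0,2].
This gives a 12×6 integer matrix of rank 6; reducing to Smith normal form yields diagonal entries (1,1,1,1,1,1).

Now H_k = ker ∂_k / im ∂_{k+1}, so:

  H_0: rank C_0 − rank ∂_1 = 6 − 5 = 1, and the invariant factors of ∂_1 are all 1, so H_0 ≅ Z.
  H_1: rank ker ∂_1 − rank ∂_2 = (12 − 5) − 6 = 1, and the invariant factors of ∂_2 are all 1, so H_1 ≅ Z.
  H_2: rank ker ∂_2 − rank ∂_3 = (6 − 6) − 0 = 0, and there is no ∂_3, so H_2 ≅ 0.

(K is a triangulation of the cylinder S^1 x I.)

Hence the Betti numbers are b_0 = 1, b_1 = 1, b_2 = 0.

b_0 = 1, b_1 = 1, b_2 = 0.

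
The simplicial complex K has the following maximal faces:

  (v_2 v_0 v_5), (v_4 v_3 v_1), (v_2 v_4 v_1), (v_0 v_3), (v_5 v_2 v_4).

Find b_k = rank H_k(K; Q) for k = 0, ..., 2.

Take the total order v_0 < v_1 < v_2 < v_3 < v_4 < v_5 on the vertex set. Then K (dimension 2) consists of the simplices:

  0-simplices (6): [v_0], [v_1], [v_2], [v_3], [v_4], [v_5]
  1-simplices (10): [v_0,v_2], [v_0,v_3], [v_0,v_5], [v_1,v_2], [v_1,v_3], [v_1,v_4], [v_2,v_4], [v_2,v_5], [v_3,v_4], [v_4,v_5]
  2-simplices (4): [v_0,v_2,v_5], [v_1,v_2,v_4], [v_1,v_3,v_4], [v_2,v_4,v_5]

Hence C_0 ≅ Z^6, C_1 ≅ Z^10, C_2 ≅ Z^4.

∂_1: C_1 → C_0 maps an edge to its endpoints' difference, ∂[p,q] = q − p. For instance
  ∂[v_2,v_5] = [v_5] − [v_2].
This gives a 6×10 integer matrix of rank 5; reducing to Smith normal form yields diagonal entries (1,1,1,1,1).

∂_2: C_2 → C_1 acts by ∂[p,q,r] = [q,r] − [p,r] + [p,q]. For instance
  ∂[v_1,v_3,v_4] = [v_3,v_4] − [v_1,v_4] + [v_1,v_3],
  ∂[v_0,v_2,v_5] = [v_2,v_5] − [v_0,v_5] + [v_0,v_2].
The resulting 10×4 matrix has rank 4, and its Smith normal form has invariant factors (1,1,1,1).

Now H_k = ker ∂_k / im ∂_{k+1}, so:

  H_0: rank C_0 − rank ∂_1 = 6 − 5 = 1, and the invariant factors of ∂_1 are all 1, so H_0 = Z.
  H_1: rank ker ∂_1 − rank ∂_2 = (10 − 5) − 4 = 1, and the invariant factors of ∂_2 are all 1, so H_1 = Z.
  H_2: rank ker ∂_2 − rank ∂_3 = (4 − 4) − 0 = 0, and there is no ∂_3, so H_2 = 0.

Hence the Betti numbers are b_0 = 1, b_1 = 1, b_2 = 0.

b_0 = 1, b_1 = 1, b_2 = 0.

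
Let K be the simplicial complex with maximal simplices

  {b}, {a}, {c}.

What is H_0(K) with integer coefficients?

We work with the vertex ordering a < b < c. The simplices of K, each written with vertices in increasing order, are:

  0-simplices (3): a, b, c

giving chain groups C_0 ≅ Z^3.

From H_k ≅ ker(∂_k) / im(∂_{k+1}) we obtain:

  H_0: rank C_0 − rank ∂_1 = 3 − 0 = 3, and there is no ∂_1, so H_0 ≅ Z^3.

H_0 ≅ Z^3.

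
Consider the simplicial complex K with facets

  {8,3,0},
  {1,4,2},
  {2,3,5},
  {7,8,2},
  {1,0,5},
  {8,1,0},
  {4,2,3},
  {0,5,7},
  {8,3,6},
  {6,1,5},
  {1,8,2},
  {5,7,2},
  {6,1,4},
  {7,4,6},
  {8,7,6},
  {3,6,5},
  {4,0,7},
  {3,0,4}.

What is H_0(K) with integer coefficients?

Fix the vertex order 0 < 1 < 2 < 3 < 4 < 5 < 6 < 7 < 8 and write every simplex with vertices in increasing order. Then dim K = 2 and the simplices of K are:

  0-simplices (9): [0], [1], [2], [3], [4], [5], [6], [7], [8]
  1-simplices (27): (27 of them)
  2-simplices (18): [0,1,5], [0,1,8], [0,3,4], [0,3,8], [0,4,7], [0,5,7], [1,2,4], [1,2,8], [1,4,6], [1,5,6], [2,3,4], [2,3,5], [2,5,7], [2,7,8], [3,5,6], [3,6,8], [4,6,7], [6,7,8]

so the chain groups are C_0 ≅ Z^9, C_1 ≅ Z^27, C_2 ≅ Z^18.

Boundary ∂_1: C_1 → C_0 maps an edge to its endpoints' difference, ∂[p,q] = q − p.
The 9×27 boundary matrix has rank 8 and Smith normal form diag(1,1,1,1,1,1,1,1).

The boundary map ∂_2: C_2 → C_1 maps a triangle to the signed sum of its edges. For instance
  ∂[0,1,8] = [1,8] − [0,8] + [0,1],
  ∂[2,3,4] = [3,4] − [2,4] + [2,3].
This gives a 27×18 integer matrix of rank 17; reducing to Smith normal form yields diagonal entries (1,1,1,1,1,1,1,1,1,1,1,1,1,1,1,1,1).

Computing H_k = (kernel of ∂_k) / (image of ∂_{k+1}):

  H_0: rank C_0 − rank ∂_1 = 9 − 8 = 1, and the invariant factors of ∂_1 are all 1, so H_0 ≅ Z.

(K is a triangulation of the torus T^2.)

H_0 ≅ Z.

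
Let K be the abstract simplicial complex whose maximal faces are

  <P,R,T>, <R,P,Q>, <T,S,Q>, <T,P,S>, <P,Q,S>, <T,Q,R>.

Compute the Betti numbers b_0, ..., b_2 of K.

b_0 = 1, b_1 = 0, b_2 = 1.

We work with the vertex ordering P < Q < R < S < T. The simplices of K, each written with vertices in increasing order, are:

  0-simplices (5): P, Q, R, S, T
  1-simplices (9): PQ, PR, PS, PT, QR, QS, QT, RT, ST
  2-simplices (6): PQR, PQS, PRT, PST, QRT, QST

so the chain groups are C_0 ≅ Z^5, C_1 ≅ Z^9, C_2 ≅ Z^6.

Boundary ∂_1: C_1 → C_0 maps an edge to its endpoints' difference, ∂[p,q] = q − p. For instance
  ∂ST = T − S.
This gives a 5×9 integer matrix of rank 4; reducing to Smith normal form yields diagonal entries (1,1,1,1).

∂_2: C_2 → C_1 sends each 2-simplex [p,q,r] to [q,r] − [p,r] + [p,q]. For instance
  ∂QRT = RT − QT + QR,
  ∂PQR = QR − PR + PQ.
This gives a 9×6 integer matrix of rank 5; reducing to Smith normal form yields diagonal entries (1,1,1,1,1).

Now H_k = ker ∂_k / im ∂_{k+1}, so:

  H_0: rank C_0 − rank ∂_1 = 5 − 4 = 1, and the invariant factors of ∂_1 are all 1, so H_0 ≅ Z.
  H_1: rank ker ∂_1 − rank ∂_2 = (9 − 4) − 5 = 0, and the invariant factors of ∂_2 are all 1, so H_1 ≅ 0.
  H_2: rank ker ∂_2 − rank ∂_3 = (6 − 5) − 0 = 1, and there is no ∂_3, so H_2 ≅ Z.

As a check, the Euler characteristic is 5 − 9 + 6 = 2, which agrees with 1 − 0 + 1 = 2.
(K is a triangulation of the 2-sphere S^2.)

Hence the Betti numbers are b_0 = 1, b_1 = 0, b_2 = 1.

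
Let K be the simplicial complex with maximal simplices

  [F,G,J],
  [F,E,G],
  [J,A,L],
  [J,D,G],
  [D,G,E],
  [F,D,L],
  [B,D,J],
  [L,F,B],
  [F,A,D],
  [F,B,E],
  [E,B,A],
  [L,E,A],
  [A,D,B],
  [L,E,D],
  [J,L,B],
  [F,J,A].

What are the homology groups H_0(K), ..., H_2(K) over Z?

H_0 ≅ Z,  H_1 ≅ Z^2,  H_2 ≅ Z.

Order the vertices as A < B < D < E < F < G < J < L. Listing each simplex with vertices in this order, K has dimension 2 with simplices:

  0-simplices (8): A, B, D, E, F, G, J, L
  1-simplices (24): AB, AD, AE, AF, AJ, AL, BD, BE, BF, BJ, BL, DE, DF, DG, DJ, DL, EF, EG, EL, FG, FJ, FL, GJ, JL
  2-simplices (16): ABD, ABE, ADF, AEL, AFJ, AJL, BDJ, BEF, BFL, BJL, DEG, DEL, DFL, DGJ, EFG, FGJ

giving chain groups C_0 ≅ Z^8, C_1 ≅ Z^24, C_2 ≅ Z^16.

∂_1: C_1 → C_0 maps an edge to its endpoints' difference, ∂[p,q] = q − p. For instance
  ∂EL = L − E.
This gives a 8×24 integer matrix of rank 7; reducing to Smith normal form yields diagonal entries (1,1,1,1,1,1,1).

∂_2: C_2 → C_1 acts by ∂[p,q,r] = [q,r] − [p,r] + [p,q]. For instance
  ∂EFG = FG − EG + EF,
  ∂ABE = BE − AE + AB.
This gives a 24×16 integer matrix of rank 15; reducing to Smith normal form yields diagonal entries (1,1,1,1,1,1,1,1,1,1,1,1,1,1,1).

Now H_k = ker ∂_k / im ∂_{k+1}, so:

  H_0: rank C_0 − rank ∂_1 = 8 − 7 = 1, and the invariant factors of ∂_1 are all 1, so H_0 = Z.
  H_1: rank ker ∂_1 − rank ∂_2 = (24 − 7) − 15 = 2, and the invariant factors of ∂_2 are all 1, so H_1 = Z^2.
  H_2: rank ker ∂_2 − rank ∂_3 = (16 − 15) − 0 = 1, and there is no ∂_3, so H_2 = Z.

As a check, the Euler characteristic is 8 − 24 + 16 = 0, which agrees with 1 − 2 + 1 = 0.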